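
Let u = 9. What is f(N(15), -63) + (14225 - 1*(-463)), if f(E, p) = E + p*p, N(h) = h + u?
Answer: 18681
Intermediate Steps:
N(h) = 9 + h (N(h) = h + 9 = 9 + h)
f(E, p) = E + p**2
f(N(15), -63) + (14225 - 1*(-463)) = ((9 + 15) + (-63)**2) + (14225 - 1*(-463)) = (24 + 3969) + (14225 + 463) = 3993 + 14688 = 18681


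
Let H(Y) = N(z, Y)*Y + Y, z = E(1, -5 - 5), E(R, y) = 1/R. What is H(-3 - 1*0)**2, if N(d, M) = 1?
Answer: 36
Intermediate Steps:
z = 1 (z = 1/1 = 1)
H(Y) = 2*Y (H(Y) = 1*Y + Y = Y + Y = 2*Y)
H(-3 - 1*0)**2 = (2*(-3 - 1*0))**2 = (2*(-3 + 0))**2 = (2*(-3))**2 = (-6)**2 = 36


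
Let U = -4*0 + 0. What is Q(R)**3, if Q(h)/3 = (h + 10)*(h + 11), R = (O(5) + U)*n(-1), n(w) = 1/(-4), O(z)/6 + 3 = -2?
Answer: 58637179125/64 ≈ 9.1621e+8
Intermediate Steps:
O(z) = -30 (O(z) = -18 + 6*(-2) = -18 - 12 = -30)
n(w) = -1/4
U = 0 (U = 0 + 0 = 0)
R = 15/2 (R = (-30 + 0)*(-1/4) = -30*(-1/4) = 15/2 ≈ 7.5000)
Q(h) = 3*(10 + h)*(11 + h) (Q(h) = 3*((h + 10)*(h + 11)) = 3*((10 + h)*(11 + h)) = 3*(10 + h)*(11 + h))
Q(R)**3 = (330 + 3*(15/2)**2 + 63*(15/2))**3 = (330 + 3*(225/4) + 945/2)**3 = (330 + 675/4 + 945/2)**3 = (3885/4)**3 = 58637179125/64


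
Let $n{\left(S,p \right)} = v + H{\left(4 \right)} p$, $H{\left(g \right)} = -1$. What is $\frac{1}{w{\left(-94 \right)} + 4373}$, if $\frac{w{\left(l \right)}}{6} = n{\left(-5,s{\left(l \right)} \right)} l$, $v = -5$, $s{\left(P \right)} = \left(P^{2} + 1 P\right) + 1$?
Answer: $\frac{1}{4938245} \approx 2.025 \cdot 10^{-7}$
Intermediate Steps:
$s{\left(P \right)} = 1 + P + P^{2}$ ($s{\left(P \right)} = \left(P^{2} + P\right) + 1 = \left(P + P^{2}\right) + 1 = 1 + P + P^{2}$)
$n{\left(S,p \right)} = -5 - p$
$w{\left(l \right)} = 6 l \left(-6 - l - l^{2}\right)$ ($w{\left(l \right)} = 6 \left(-5 - \left(1 + l + l^{2}\right)\right) l = 6 \left(-6 - l - l^{2}\right) l = 6 l \left(-6 - l - l^{2}\right)$)
$\frac{1}{w{\left(-94 \right)} + 4373} = \frac{1}{6 \left(-94\right) \left(-6 - -94 - \left(-94\right)^{2}\right) + 4373} = \frac{1}{6 \left(-94\right) \left(-6 + 94 - 8836\right) + 4373} = \frac{1}{6 \left(-94\right) \left(-8748\right) + 4373} = \frac{1}{4933872 + 4373} = \frac{1}{4938245}$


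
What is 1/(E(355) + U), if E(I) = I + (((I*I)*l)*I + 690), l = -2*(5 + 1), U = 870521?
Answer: -1/535994934 ≈ -1.8657e-9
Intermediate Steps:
l = -12 (l = -2*6 = -12)
E(I) = 690 + I - 12*I³ (E(I) = I + (((I*I)*(-12))*I + 690) = I + ((I²*(-12))*I + 690) = I + ((-12*I²)*I + 690) = I + (-12*I³ + 690) = I + (690 - 12*I³) = 690 + I - 12*I³)
1/(E(355) + U) = 1/((690 + 355 - 12*355³) + 870521) = 1/((690 + 355 - 12*44738875) + 870521) = 1/((690 + 355 - 536866500) + 870521) = 1/(-536865455 + 870521) = 1/(-535994934) = -1/535994934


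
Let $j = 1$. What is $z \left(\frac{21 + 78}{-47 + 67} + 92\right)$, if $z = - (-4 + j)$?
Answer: $\frac{5817}{20} \approx 290.85$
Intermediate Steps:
$z = 3$ ($z = - (-4 + 1) = \left(-1\right) \left(-3\right) = 3$)
$z \left(\frac{21 + 78}{-47 + 67} + 92\right) = 3 \left(\frac{21 + 78}{-47 + 67} + 92\right) = 3 \left(\frac{99}{20} + 92\right) = 3 \cdot \frac{1939}{20} = \frac{5817}{20}$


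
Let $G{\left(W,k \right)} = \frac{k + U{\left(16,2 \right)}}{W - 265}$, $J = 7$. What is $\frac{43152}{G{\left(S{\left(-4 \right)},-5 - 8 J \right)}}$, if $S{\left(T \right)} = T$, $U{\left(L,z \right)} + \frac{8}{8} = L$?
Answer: $\frac{5803944}{23} \approx 2.5235 \cdot 10^{5}$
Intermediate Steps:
$U{\left(L,z \right)} = -1 + L$
$G{\left(W,k \right)} = \frac{15 + k}{-265 + W}$ ($G{\left(W,k \right)} = \frac{k + \left(-1 + 16\right)}{W - 265} = \frac{k + 15}{-265 + W} = \frac{15 + k}{-265 + W}$)
$\frac{43152}{G{\left(S{\left(-4 \right)},-5 - 8 J \right)}} = \frac{43152}{\frac{1}{-265 - 4} \left(15 - 61\right)} = \frac{43152}{\frac{1}{-269} \left(15 - 61\right)} = \frac{43152}{\left(- \frac{1}{269}\right) \left(15 - 61\right)} = \frac{43152}{\left(- \frac{1}{269}\right) \left(-46\right)} = \frac{43152}{\frac{46}{269}} = 43152 \cdot \frac{269}{46} = \frac{5803944}{23}$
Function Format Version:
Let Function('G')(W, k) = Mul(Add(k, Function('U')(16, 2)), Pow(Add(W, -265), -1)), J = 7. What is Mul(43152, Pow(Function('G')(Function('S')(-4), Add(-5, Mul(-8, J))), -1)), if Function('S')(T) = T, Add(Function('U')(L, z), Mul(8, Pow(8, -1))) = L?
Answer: Rational(5803944, 23) ≈ 2.5235e+5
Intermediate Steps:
Function('U')(L, z) = Add(-1, L)
Function('G')(W, k) = Mul(Pow(Add(-265, W), -1), Add(15, k)) (Function('G')(W, k) = Mul(Add(k, Add(-1, 16)), Pow(Add(W, -265), -1)) = Mul(Add(k, 15), Pow(Add(-265, W), -1)) = Mul(Add(15, k), Pow(Add(-265, W), -1)) = Mul(Pow(Add(-265, W), -1), Add(15, k)))
Mul(43152, Pow(Function('G')(Function('S')(-4), Add(-5, Mul(-8, J))), -1)) = Mul(43152, Pow(Mul(Pow(Add(-265, -4), -1), Add(15, Add(-5, Mul(-8, 7)))), -1)) = Mul(43152, Pow(Mul(Pow(-269, -1), Add(15, Add(-5, -56))), -1)) = Mul(43152, Pow(Mul(Rational(-1, 269), Add(15, -61)), -1)) = Mul(43152, Pow(Mul(Rational(-1, 269), -46), -1)) = Mul(43152, Pow(Rational(46, 269), -1)) = Mul(43152, Rational(269, 46)) = Rational(5803944, 23)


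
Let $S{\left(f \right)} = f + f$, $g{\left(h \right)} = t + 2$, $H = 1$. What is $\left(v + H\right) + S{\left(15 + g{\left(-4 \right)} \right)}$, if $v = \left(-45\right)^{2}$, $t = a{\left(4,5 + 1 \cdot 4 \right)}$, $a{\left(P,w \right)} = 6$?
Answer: $2072$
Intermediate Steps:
$t = 6$
$g{\left(h \right)} = 8$ ($g{\left(h \right)} = 6 + 2 = 8$)
$S{\left(f \right)} = 2 f$
$v = 2025$
$\left(v + H\right) + S{\left(15 + g{\left(-4 \right)} \right)} = \left(2025 + 1\right) + 2 \left(15 + 8\right) = 2026 + 2 \cdot 23 = 2026 + 46 = 2072$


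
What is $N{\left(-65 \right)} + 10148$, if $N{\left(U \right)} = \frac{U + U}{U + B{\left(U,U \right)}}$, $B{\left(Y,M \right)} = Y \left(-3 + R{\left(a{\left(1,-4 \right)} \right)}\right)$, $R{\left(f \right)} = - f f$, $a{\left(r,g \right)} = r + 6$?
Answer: $\frac{517546}{51} \approx 10148.0$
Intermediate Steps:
$a{\left(r,g \right)} = 6 + r$
$R{\left(f \right)} = - f^{2}$
$B{\left(Y,M \right)} = - 52 Y$ ($B{\left(Y,M \right)} = Y \left(-3 - \left(6 + 1\right)^{2}\right) = Y \left(-3 - 7^{2}\right) = Y \left(-3 - 49\right) = Y \left(-52\right) = - 52 Y$)
$N{\left(U \right)} = - \frac{2}{51}$ ($N{\left(U \right)} = \frac{U + U}{U - 52 U} = \frac{2 U}{\left(-51\right) U} = 2 U \left(- \frac{1}{51 U}\right) = - \frac{2}{51}$)
$N{\left(-65 \right)} + 10148 = - \frac{2}{51} + 10148 = \frac{517546}{51}$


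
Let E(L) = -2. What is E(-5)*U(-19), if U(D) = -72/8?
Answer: 18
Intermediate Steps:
U(D) = -9 (U(D) = -72*⅛ = -9)
E(-5)*U(-19) = -2*(-9) = 18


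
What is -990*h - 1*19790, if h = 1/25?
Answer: -99148/5 ≈ -19830.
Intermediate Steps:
h = 1/25 ≈ 0.040000
-990*h - 1*19790 = -990*1/25 - 1*19790 = -198/5 - 19790 = -99148/5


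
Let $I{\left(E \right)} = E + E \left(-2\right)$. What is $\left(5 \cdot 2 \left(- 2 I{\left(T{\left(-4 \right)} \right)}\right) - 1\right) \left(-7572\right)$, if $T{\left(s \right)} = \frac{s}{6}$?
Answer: $108532$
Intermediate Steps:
$T{\left(s \right)} = \frac{s}{6}$ ($T{\left(s \right)} = s \frac{1}{6} = \frac{s}{6}$)
$I{\left(E \right)} = - E$ ($I{\left(E \right)} = E - 2 E = - E$)
$\left(5 \cdot 2 \left(- 2 I{\left(T{\left(-4 \right)} \right)}\right) - 1\right) \left(-7572\right) = \left(5 \cdot 2 \left(- 2 \left(- \frac{-4}{6}\right)\right) - 1\right) \left(-7572\right) = \left(10 \left(- 2 \left(\left(-1\right) \left(- \frac{2}{3}\right)\right)\right) - 1\right) \left(-7572\right) = \left(10 \left(\left(-2\right) \frac{2}{3}\right) - 1\right) \left(-7572\right) = \left(10 \left(- \frac{4}{3}\right) - 1\right) \left(-7572\right) = \left(- \frac{40}{3} - 1\right) \left(-7572\right) = \left(- \frac{43}{3}\right) \left(-7572\right) = 108532$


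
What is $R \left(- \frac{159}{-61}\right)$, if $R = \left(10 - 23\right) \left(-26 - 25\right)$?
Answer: $\frac{105417}{61} \approx 1728.1$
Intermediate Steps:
$R = 663$ ($R = \left(-13\right) \left(-51\right) = 663$)
$R \left(- \frac{159}{-61}\right) = 663 \left(- \frac{159}{-61}\right) = 663 \left(\left(-159\right) \left(- \frac{1}{61}\right)\right) = 663 \cdot \frac{159}{61} = \frac{105417}{61}$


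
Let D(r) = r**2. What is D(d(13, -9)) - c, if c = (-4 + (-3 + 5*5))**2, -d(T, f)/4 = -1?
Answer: -308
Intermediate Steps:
d(T, f) = 4 (d(T, f) = -4*(-1) = 4)
c = 324 (c = (-4 + (-3 + 25))**2 = (-4 + 22)**2 = 18**2 = 324)
D(d(13, -9)) - c = 4**2 - 1*324 = 16 - 324 = -308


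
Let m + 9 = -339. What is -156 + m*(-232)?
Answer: 80580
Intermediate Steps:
m = -348 (m = -9 - 339 = -348)
-156 + m*(-232) = -156 - 348*(-232) = -156 + 80736 = 80580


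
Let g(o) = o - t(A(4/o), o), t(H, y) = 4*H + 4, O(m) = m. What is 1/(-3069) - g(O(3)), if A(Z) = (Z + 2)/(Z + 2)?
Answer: 15344/3069 ≈ 4.9997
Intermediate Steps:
A(Z) = 1 (A(Z) = (2 + Z)/(2 + Z) = 1)
t(H, y) = 4 + 4*H
g(o) = -8 + o (g(o) = o - (4 + 4*1) = o - (4 + 4) = o - 1*8 = o - 8 = -8 + o)
1/(-3069) - g(O(3)) = 1/(-3069) - (-8 + 3) = -1/3069 - 1*(-5) = -1/3069 + 5 = 15344/3069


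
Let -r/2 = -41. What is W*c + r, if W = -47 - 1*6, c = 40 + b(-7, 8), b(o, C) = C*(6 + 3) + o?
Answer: -5483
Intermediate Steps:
b(o, C) = o + 9*C (b(o, C) = C*9 + o = 9*C + o = o + 9*C)
r = 82 (r = -2*(-41) = 82)
c = 105 (c = 40 + (-7 + 9*8) = 40 + (-7 + 72) = 40 + 65 = 105)
W = -53 (W = -47 - 6 = -53)
W*c + r = -53*105 + 82 = -5565 + 82 = -5483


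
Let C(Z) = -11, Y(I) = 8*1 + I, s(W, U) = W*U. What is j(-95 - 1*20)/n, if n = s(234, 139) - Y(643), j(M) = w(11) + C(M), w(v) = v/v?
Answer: -2/6375 ≈ -0.00031373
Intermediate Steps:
s(W, U) = U*W
Y(I) = 8 + I
w(v) = 1
j(M) = -10 (j(M) = 1 - 11 = -10)
n = 31875 (n = 139*234 - (8 + 643) = 32526 - 1*651 = 32526 - 651 = 31875)
j(-95 - 1*20)/n = -10/31875 = -10*1/31875 = -2/6375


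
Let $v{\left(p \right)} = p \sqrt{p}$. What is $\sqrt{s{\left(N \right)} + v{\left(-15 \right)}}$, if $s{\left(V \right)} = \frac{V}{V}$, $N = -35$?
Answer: $\sqrt{1 - 15 i \sqrt{15}} \approx 5.4361 - 5.3434 i$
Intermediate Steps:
$s{\left(V \right)} = 1$
$v{\left(p \right)} = p^{\frac{3}{2}}$
$\sqrt{s{\left(N \right)} + v{\left(-15 \right)}} = \sqrt{1 + \left(-15\right)^{\frac{3}{2}}} = \sqrt{1 - 15 i \sqrt{15}}$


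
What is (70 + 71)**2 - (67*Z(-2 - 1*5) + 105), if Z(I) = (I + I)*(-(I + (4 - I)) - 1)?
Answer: 15086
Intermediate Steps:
Z(I) = -10*I (Z(I) = (2*I)*(-1*4 - 1) = (2*I)*(-4 - 1) = (2*I)*(-5) = -10*I)
(70 + 71)**2 - (67*Z(-2 - 1*5) + 105) = (70 + 71)**2 - (67*(-10*(-2 - 1*5)) + 105) = 141**2 - (67*(-10*(-2 - 5)) + 105) = 19881 - (67*(-10*(-7)) + 105) = 19881 - (67*70 + 105) = 19881 - (4690 + 105) = 19881 - 1*4795 = 19881 - 4795 = 15086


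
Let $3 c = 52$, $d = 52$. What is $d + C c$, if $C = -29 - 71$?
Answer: $- \frac{5044}{3} \approx -1681.3$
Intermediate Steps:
$c = \frac{52}{3}$ ($c = \frac{1}{3} \cdot 52 = \frac{52}{3} \approx 17.333$)
$C = -100$ ($C = -29 - 71 = -100$)
$d + C c = 52 - \frac{5200}{3} = - \frac{5044}{3}$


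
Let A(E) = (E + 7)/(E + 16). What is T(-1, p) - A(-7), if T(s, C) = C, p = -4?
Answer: -4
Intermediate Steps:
A(E) = (7 + E)/(16 + E)
T(-1, p) - A(-7) = -4 - (7 - 7)/(16 - 7) = -4 - 0/9 = -4 - 1*0 = -4 + 0 = -4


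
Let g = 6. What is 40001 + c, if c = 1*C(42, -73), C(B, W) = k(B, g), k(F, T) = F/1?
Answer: 40043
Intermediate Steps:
k(F, T) = F (k(F, T) = F*1 = F)
C(B, W) = B
c = 42 (c = 1*42 = 42)
40001 + c = 40001 + 42 = 40043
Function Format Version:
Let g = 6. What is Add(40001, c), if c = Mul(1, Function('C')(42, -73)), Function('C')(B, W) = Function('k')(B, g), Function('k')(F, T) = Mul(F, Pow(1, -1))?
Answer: 40043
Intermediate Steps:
Function('k')(F, T) = F (Function('k')(F, T) = Mul(F, 1) = F)
Function('C')(B, W) = B
c = 42 (c = Mul(1, 42) = 42)
Add(40001, c) = Add(40001, 42) = 40043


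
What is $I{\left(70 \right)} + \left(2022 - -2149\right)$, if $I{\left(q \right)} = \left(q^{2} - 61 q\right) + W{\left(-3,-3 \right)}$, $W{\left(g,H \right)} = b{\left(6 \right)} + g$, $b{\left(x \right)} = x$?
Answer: $4804$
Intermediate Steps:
$W{\left(g,H \right)} = 6 + g$
$I{\left(q \right)} = 3 + q^{2} - 61 q$ ($I{\left(q \right)} = \left(q^{2} - 61 q\right) + \left(6 - 3\right) = \left(q^{2} - 61 q\right) + 3 = 3 + q^{2} - 61 q$)
$I{\left(70 \right)} + \left(2022 - -2149\right) = \left(3 + 70^{2} - 4270\right) + \left(2022 - -2149\right) = \left(3 + 4900 - 4270\right) + \left(2022 + 2149\right) = 633 + 4171 = 4804$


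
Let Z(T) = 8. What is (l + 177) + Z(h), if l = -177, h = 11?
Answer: 8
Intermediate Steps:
(l + 177) + Z(h) = (-177 + 177) + 8 = 0 + 8 = 8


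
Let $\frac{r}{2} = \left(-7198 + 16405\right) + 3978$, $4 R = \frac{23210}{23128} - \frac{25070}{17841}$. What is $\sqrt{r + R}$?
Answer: $\frac{\sqrt{22906933154503913055}}{29473332} \approx 162.39$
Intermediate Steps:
$R = - \frac{82864675}{825253296}$ ($R = \frac{\frac{23210}{23128} - \frac{25070}{17841}}{4} = \frac{23210 \cdot \frac{1}{23128} - \frac{25070}{17841}}{4} = \frac{\frac{11605}{11564} - \frac{25070}{17841}}{4} = \frac{1}{4} \left(- \frac{82864675}{206313324}\right) = - \frac{82864675}{825253296} \approx -0.10041$)
$r = 26370$ ($r = 2 \left(\left(-7198 + 16405\right) + 3978\right) = 2 \left(9207 + 3978\right) = 2 \cdot 13185 = 26370$)
$\sqrt{r + R} = \sqrt{26370 - \frac{82864675}{825253296}} = \sqrt{\frac{21761846550845}{825253296}} = \frac{\sqrt{22906933154503913055}}{29473332}$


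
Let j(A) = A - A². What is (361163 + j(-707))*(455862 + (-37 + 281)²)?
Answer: -71842873414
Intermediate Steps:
(361163 + j(-707))*(455862 + (-37 + 281)²) = (361163 - 707*(1 - 1*(-707)))*(455862 + (-37 + 281)²) = (361163 - 707*(1 + 707))*(455862 + 244²) = (361163 - 707*708)*(455862 + 59536) = (361163 - 500556)*515398 = -139393*515398 = -71842873414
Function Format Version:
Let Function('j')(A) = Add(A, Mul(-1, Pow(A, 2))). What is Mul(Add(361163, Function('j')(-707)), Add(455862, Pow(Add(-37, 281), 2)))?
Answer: -71842873414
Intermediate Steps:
Mul(Add(361163, Function('j')(-707)), Add(455862, Pow(Add(-37, 281), 2))) = Mul(Add(361163, Mul(-707, Add(1, Mul(-1, -707)))), Add(455862, Pow(Add(-37, 281), 2))) = Mul(Add(361163, Mul(-707, Add(1, 707))), Add(455862, Pow(244, 2))) = Mul(Add(361163, Mul(-707, 708)), Add(455862, 59536)) = Mul(Add(361163, -500556), 515398) = Mul(-139393, 515398) = -71842873414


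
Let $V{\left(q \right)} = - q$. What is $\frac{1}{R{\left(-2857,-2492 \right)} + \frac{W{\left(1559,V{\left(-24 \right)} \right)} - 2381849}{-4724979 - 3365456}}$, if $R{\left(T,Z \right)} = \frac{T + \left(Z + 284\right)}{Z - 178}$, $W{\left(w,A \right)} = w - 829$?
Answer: $\frac{4320292290}{9467128201} \approx 0.45635$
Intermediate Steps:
$W{\left(w,A \right)} = -829 + w$ ($W{\left(w,A \right)} = w - 829 = -829 + w$)
$R{\left(T,Z \right)} = \frac{284 + T + Z}{-178 + Z}$ ($R{\left(T,Z \right)} = \frac{T + \left(284 + Z\right)}{-178 + Z} = \frac{284 + T + Z}{-178 + Z}$)
$\frac{1}{R{\left(-2857,-2492 \right)} + \frac{W{\left(1559,V{\left(-24 \right)} \right)} - 2381849}{-4724979 - 3365456}} = \frac{1}{\frac{284 - 2857 - 2492}{-178 - 2492} + \frac{\left(-829 + 1559\right) - 2381849}{-4724979 - 3365456}} = \frac{1}{\frac{1}{-2670} \left(-5065\right) + \frac{730 - 2381849}{-8090435}} = \frac{1}{\left(- \frac{1}{2670}\right) \left(-5065\right) - - \frac{2381119}{8090435}} = \frac{1}{\frac{1013}{534} + \frac{2381119}{8090435}} = \frac{1}{\frac{9467128201}{4320292290}} = \frac{4320292290}{9467128201}$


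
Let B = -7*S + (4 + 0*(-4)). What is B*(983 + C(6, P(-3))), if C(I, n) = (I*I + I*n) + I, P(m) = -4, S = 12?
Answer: -80080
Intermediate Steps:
C(I, n) = I + I² + I*n (C(I, n) = (I² + I*n) + I = I + I² + I*n)
B = -80 (B = -7*12 + (4 + 0*(-4)) = -84 + (4 + 0) = -84 + 4 = -80)
B*(983 + C(6, P(-3))) = -80*(983 + 6*(1 + 6 - 4)) = -80*(983 + 6*3) = -80*(983 + 18) = -80*1001 = -80080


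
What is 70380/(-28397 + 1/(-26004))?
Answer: -1830161520/738435589 ≈ -2.4784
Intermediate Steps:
70380/(-28397 + 1/(-26004)) = 70380/(-28397 - 1/26004) = 70380/(-738435589/26004) = 70380*(-26004/738435589) = -1830161520/738435589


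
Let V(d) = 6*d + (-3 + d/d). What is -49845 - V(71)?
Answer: -50269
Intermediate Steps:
V(d) = -2 + 6*d (V(d) = 6*d + (-3 + 1) = 6*d - 2 = -2 + 6*d)
-49845 - V(71) = -49845 - (-2 + 6*71) = -49845 - (-2 + 426) = -49845 - 1*424 = -49845 - 424 = -50269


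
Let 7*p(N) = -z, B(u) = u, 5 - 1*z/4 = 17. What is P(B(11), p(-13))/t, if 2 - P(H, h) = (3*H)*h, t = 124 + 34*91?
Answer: -785/11263 ≈ -0.069697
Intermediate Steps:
z = -48 (z = 20 - 4*17 = 20 - 68 = -48)
p(N) = 48/7 (p(N) = (-1*(-48))/7 = (⅐)*48 = 48/7)
t = 3218 (t = 124 + 3094 = 3218)
P(H, h) = 2 - 3*H*h
P(B(11), p(-13))/t = (2 - 3*11*48/7)/3218 = (2 - 1584/7)*(1/3218) = -1570/7*1/3218 = -785/11263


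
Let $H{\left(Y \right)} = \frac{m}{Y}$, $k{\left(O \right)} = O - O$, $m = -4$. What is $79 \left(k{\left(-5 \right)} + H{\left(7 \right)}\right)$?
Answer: $- \frac{316}{7} \approx -45.143$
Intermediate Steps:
$k{\left(O \right)} = 0$
$H{\left(Y \right)} = - \frac{4}{Y}$
$79 \left(k{\left(-5 \right)} + H{\left(7 \right)}\right) = 79 \left(0 - \frac{4}{7}\right) = 79 \left(- \frac{4}{7}\right) = - \frac{316}{7}$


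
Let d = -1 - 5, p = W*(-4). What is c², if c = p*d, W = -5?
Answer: 14400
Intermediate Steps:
p = 20 (p = -5*(-4) = 20)
d = -6
c = -120 (c = 20*(-6) = -120)
c² = (-120)² = 14400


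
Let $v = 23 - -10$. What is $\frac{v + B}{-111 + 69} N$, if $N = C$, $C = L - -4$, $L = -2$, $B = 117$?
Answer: $- \frac{50}{7} \approx -7.1429$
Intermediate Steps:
$v = 33$ ($v = 23 + 10 = 33$)
$C = 2$ ($C = -2 - -4 = -2 + 4 = 2$)
$N = 2$
$\frac{v + B}{-111 + 69} N = \frac{33 + 117}{-111 + 69} \cdot 2 = \frac{150}{-42} \cdot 2 = 150 \left(- \frac{1}{42}\right) 2 = \left(- \frac{25}{7}\right) 2 = - \frac{50}{7}$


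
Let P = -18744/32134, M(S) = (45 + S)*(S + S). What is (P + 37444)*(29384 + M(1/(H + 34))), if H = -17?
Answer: 5109723086883008/4643363 ≈ 1.1004e+9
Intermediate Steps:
M(S) = 2*S*(45 + S) (M(S) = (45 + S)*(2*S) = 2*S*(45 + S))
P = -9372/16067 (P = -18744*1/32134 = -9372/16067 ≈ -0.58331)
(P + 37444)*(29384 + M(1/(H + 34))) = (-9372/16067 + 37444)*(29384 + 2*(45 + 1/(-17 + 34))/(-17 + 34)) = 601603376*(29384 + 2*(45 + 1/17)/17)/16067 = 601603376*(29384 + 2*(1/17)*(45 + 1/17))/16067 = 601603376*(29384 + 2*(1/17)*(766/17))/16067 = 601603376*(29384 + 1532/289)/16067 = (601603376/16067)*(8493508/289) = 5109723086883008/4643363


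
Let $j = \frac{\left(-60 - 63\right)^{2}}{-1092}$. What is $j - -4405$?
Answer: $\frac{1598377}{364} \approx 4391.1$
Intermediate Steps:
$j = - \frac{5043}{364}$ ($j = \left(-123\right)^{2} \left(- \frac{1}{1092}\right) = 15129 \left(- \frac{1}{1092}\right) = - \frac{5043}{364} \approx -13.854$)
$j - -4405 = - \frac{5043}{364} - -4405 = - \frac{5043}{364} + 4405 = \frac{1598377}{364}$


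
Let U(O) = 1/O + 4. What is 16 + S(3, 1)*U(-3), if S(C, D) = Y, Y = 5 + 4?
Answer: 49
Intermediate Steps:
Y = 9
S(C, D) = 9
U(O) = 4 + 1/O
16 + S(3, 1)*U(-3) = 16 + 9*(4 + 1/(-3)) = 16 + 9*(4 - ⅓) = 16 + 9*(11/3) = 16 + 33 = 49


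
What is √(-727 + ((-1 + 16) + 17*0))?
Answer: 2*I*√178 ≈ 26.683*I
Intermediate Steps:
√(-727 + ((-1 + 16) + 17*0)) = √(-727 + (15 + 0)) = √(-727 + 15) = √(-712) = 2*I*√178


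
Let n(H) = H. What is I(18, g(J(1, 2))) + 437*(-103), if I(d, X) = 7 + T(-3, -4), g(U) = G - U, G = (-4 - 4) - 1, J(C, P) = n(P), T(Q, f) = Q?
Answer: -45007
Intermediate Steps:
J(C, P) = P
G = -9 (G = -8 - 1 = -9)
g(U) = -9 - U
I(d, X) = 4 (I(d, X) = 7 - 3 = 4)
I(18, g(J(1, 2))) + 437*(-103) = 4 + 437*(-103) = 4 - 45011 = -45007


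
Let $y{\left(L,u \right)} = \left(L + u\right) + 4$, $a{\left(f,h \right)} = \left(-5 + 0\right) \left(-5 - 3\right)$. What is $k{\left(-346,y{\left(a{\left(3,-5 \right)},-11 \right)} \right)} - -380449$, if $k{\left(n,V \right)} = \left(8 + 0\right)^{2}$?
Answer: $380513$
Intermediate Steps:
$a{\left(f,h \right)} = 40$ ($a{\left(f,h \right)} = \left(-5\right) \left(-8\right) = 40$)
$y{\left(L,u \right)} = 4 + L + u$
$k{\left(n,V \right)} = 64$ ($k{\left(n,V \right)} = 8^{2} = 64$)
$k{\left(-346,y{\left(a{\left(3,-5 \right)},-11 \right)} \right)} - -380449 = 64 - -380449 = 64 + 380449 = 380513$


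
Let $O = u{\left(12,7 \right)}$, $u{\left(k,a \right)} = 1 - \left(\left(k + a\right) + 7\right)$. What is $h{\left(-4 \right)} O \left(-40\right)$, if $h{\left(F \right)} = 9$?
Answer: $9000$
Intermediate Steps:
$u{\left(k,a \right)} = -6 - a - k$ ($u{\left(k,a \right)} = 1 - \left(\left(a + k\right) + 7\right) = 1 - \left(7 + a + k\right) = -6 - a - k$)
$O = -25$ ($O = -6 - 7 - 12 = -25$)
$h{\left(-4 \right)} O \left(-40\right) = 9 \left(-25\right) \left(-40\right) = \left(-225\right) \left(-40\right) = 9000$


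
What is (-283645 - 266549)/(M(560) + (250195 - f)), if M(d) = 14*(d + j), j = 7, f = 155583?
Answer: -275097/51275 ≈ -5.3651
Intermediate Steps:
M(d) = 98 + 14*d (M(d) = 14*(d + 7) = 14*(7 + d) = 98 + 14*d)
(-283645 - 266549)/(M(560) + (250195 - f)) = (-283645 - 266549)/((98 + 14*560) + (250195 - 1*155583)) = -550194/((98 + 7840) + (250195 - 155583)) = -550194/(7938 + 94612) = -550194/102550 = -550194*1/102550 = -275097/51275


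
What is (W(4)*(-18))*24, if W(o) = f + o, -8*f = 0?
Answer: -1728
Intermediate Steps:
f = 0 (f = -⅛*0 = 0)
W(o) = o (W(o) = 0 + o = o)
(W(4)*(-18))*24 = (4*(-18))*24 = -72*24 = -1728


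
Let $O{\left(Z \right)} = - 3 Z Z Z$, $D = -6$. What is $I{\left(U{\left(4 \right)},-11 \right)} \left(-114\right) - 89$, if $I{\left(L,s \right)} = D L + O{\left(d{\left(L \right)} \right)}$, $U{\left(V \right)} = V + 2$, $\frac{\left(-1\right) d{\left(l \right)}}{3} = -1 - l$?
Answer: $3171277$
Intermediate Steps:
$d{\left(l \right)} = 3 + 3 l$ ($d{\left(l \right)} = - 3 \left(-1 - l\right) = 3 + 3 l$)
$O{\left(Z \right)} = - 3 Z^{3}$ ($O{\left(Z \right)} = - 3 Z^{2} Z = - 3 Z^{3}$)
$U{\left(V \right)} = 2 + V$
$I{\left(L,s \right)} = - 6 L - 3 \left(3 + 3 L\right)^{3}$
$I{\left(U{\left(4 \right)},-11 \right)} \left(-114\right) - 89 = \left(- 81 \left(1 + \left(2 + 4\right)\right)^{3} - 6 \left(2 + 4\right)\right) \left(-114\right) - 89 = \left(- 81 \left(1 + 6\right)^{3} - 36\right) \left(-114\right) - 89 = \left(- 81 \cdot 7^{3} - 36\right) \left(-114\right) - 89 = \left(\left(-81\right) 343 - 36\right) \left(-114\right) - 89 = \left(-27783 - 36\right) \left(-114\right) - 89 = \left(-27819\right) \left(-114\right) - 89 = 3171366 - 89 = 3171277$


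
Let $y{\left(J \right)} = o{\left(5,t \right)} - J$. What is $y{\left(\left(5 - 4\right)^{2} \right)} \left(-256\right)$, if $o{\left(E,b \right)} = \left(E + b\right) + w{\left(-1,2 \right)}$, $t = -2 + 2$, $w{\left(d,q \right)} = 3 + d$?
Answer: $-1536$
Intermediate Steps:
$t = 0$
$o{\left(E,b \right)} = 2 + E + b$ ($o{\left(E,b \right)} = \left(E + b\right) + \left(3 - 1\right) = \left(E + b\right) + 2 = 2 + E + b$)
$y{\left(J \right)} = 7 - J$ ($y{\left(J \right)} = \left(2 + 5 + 0\right) - J = 7 - J$)
$y{\left(\left(5 - 4\right)^{2} \right)} \left(-256\right) = \left(7 - \left(5 - 4\right)^{2}\right) \left(-256\right) = \left(7 - 1^{2}\right) \left(-256\right) = \left(7 - 1\right) \left(-256\right) = 6 \left(-256\right) = -1536$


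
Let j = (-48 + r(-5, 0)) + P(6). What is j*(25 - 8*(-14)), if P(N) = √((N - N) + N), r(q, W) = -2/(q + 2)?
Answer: -19454/3 + 137*√6 ≈ -6149.1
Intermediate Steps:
r(q, W) = -2/(2 + q)
P(N) = √N (P(N) = √(0 + N) = √N)
j = -142/3 + √6 (j = (-48 - 2/(2 - 5)) + √6 = (-48 - 2/(-3)) + √6 = (-48 - 2*(-⅓)) + √6 = (-48 + ⅔) + √6 = -142/3 + √6 ≈ -44.884)
j*(25 - 8*(-14)) = (-142/3 + √6)*(25 - 8*(-14)) = (-142/3 + √6)*(25 + 112) = (-142/3 + √6)*137 = -19454/3 + 137*√6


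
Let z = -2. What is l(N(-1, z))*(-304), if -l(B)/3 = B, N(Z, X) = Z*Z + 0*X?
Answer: 912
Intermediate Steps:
N(Z, X) = Z² (N(Z, X) = Z² + 0 = Z²)
l(B) = -3*B
l(N(-1, z))*(-304) = -3*(-1)²*(-304) = -3*1*(-304) = -3*(-304) = 912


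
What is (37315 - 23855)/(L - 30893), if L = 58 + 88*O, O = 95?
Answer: -2692/4495 ≈ -0.59889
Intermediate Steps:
L = 8418 (L = 58 + 88*95 = 58 + 8360 = 8418)
(37315 - 23855)/(L - 30893) = (37315 - 23855)/(8418 - 30893) = 13460/(-22475) = 13460*(-1/22475) = -2692/4495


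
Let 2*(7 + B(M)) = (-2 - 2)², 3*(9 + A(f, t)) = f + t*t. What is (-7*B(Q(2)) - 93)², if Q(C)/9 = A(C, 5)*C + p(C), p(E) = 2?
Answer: 10000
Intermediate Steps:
A(f, t) = -9 + f/3 + t²/3 (A(f, t) = -9 + (f + t*t)/3 = -9 + (f + t²)/3 = -9 + (f/3 + t²/3) = -9 + f/3 + t²/3)
Q(C) = 18 + 9*C*(-⅔ + C/3) (Q(C) = 9*((-9 + C/3 + (⅓)*5²)*C + 2) = 9*((-9 + C/3 + (⅓)*25)*C + 2) = 9*((-9 + C/3 + 25/3)*C + 2) = 9*((-⅔ + C/3)*C + 2) = 9*(C*(-⅔ + C/3) + 2) = 9*(2 + C*(-⅔ + C/3)) = 18 + 9*C*(-⅔ + C/3))
B(M) = 1 (B(M) = -7 + (-2 - 2)²/2 = -7 + (½)*(-4)² = -7 + (½)*16 = -7 + 8 = 1)
(-7*B(Q(2)) - 93)² = (-7*1 - 93)² = (-7 - 93)² = (-100)² = 10000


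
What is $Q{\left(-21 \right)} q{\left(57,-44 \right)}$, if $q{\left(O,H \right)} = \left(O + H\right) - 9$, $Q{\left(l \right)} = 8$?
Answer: $32$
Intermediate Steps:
$q{\left(O,H \right)} = -9 + H + O$ ($q{\left(O,H \right)} = \left(H + O\right) - 9 = -9 + H + O$)
$Q{\left(-21 \right)} q{\left(57,-44 \right)} = 8 \left(-9 - 44 + 57\right) = 8 \cdot 4 = 32$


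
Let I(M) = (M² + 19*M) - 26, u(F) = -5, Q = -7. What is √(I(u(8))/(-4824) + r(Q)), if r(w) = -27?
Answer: I*√1090023/201 ≈ 5.1942*I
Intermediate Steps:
I(M) = -26 + M² + 19*M
√(I(u(8))/(-4824) + r(Q)) = √((-26 + (-5)² + 19*(-5))/(-4824) - 27) = √((-26 + 25 - 95)*(-1/4824) - 27) = √(-96*(-1/4824) - 27) = √(4/201 - 27) = √(-5423/201) = I*√1090023/201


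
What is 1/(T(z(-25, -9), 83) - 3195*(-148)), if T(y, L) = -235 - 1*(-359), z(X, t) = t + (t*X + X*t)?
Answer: 1/472984 ≈ 2.1142e-6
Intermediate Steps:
z(X, t) = t + 2*X*t (z(X, t) = t + (X*t + X*t) = t + 2*X*t)
T(y, L) = 124 (T(y, L) = -235 + 359 = 124)
1/(T(z(-25, -9), 83) - 3195*(-148)) = 1/(124 - 3195*(-148)) = 1/(124 + 472860) = 1/472984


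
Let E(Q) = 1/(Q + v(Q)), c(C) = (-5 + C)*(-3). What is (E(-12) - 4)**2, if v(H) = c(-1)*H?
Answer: 833569/51984 ≈ 16.035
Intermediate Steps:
c(C) = 15 - 3*C
v(H) = 18*H (v(H) = (15 - 3*(-1))*H = (15 + 3)*H = 18*H)
E(Q) = 1/(19*Q) (E(Q) = 1/(Q + 18*Q) = 1/(19*Q))
(E(-12) - 4)**2 = ((1/19)/(-12) - 4)**2 = ((1/19)*(-1/12) - 4)**2 = (-1/228 - 4)**2 = (-913/228)**2 = 833569/51984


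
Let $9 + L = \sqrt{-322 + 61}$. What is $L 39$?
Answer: $-351 + 117 i \sqrt{29} \approx -351.0 + 630.06 i$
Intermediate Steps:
$L = -9 + 3 i \sqrt{29}$ ($L = -9 + \sqrt{-322 + 61} = -9 + \sqrt{-261} = -9 + 3 i \sqrt{29} \approx -9.0 + 16.155 i$)
$L 39 = \left(-9 + 3 i \sqrt{29}\right) 39 = -351 + 117 i \sqrt{29}$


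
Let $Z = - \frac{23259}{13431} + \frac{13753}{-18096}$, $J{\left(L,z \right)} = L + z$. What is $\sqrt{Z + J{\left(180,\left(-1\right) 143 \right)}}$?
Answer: $\frac{\sqrt{116992236853245}}{1841268} \approx 5.8744$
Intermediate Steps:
$Z = - \frac{201870469}{81015792}$ ($Z = \left(-23259\right) \frac{1}{13431} + 13753 \left(- \frac{1}{18096}\right) = - \frac{7753}{4477} - \frac{13753}{18096} = - \frac{201870469}{81015792} \approx -2.4917$)
$\sqrt{Z + J{\left(180,\left(-1\right) 143 \right)}} = \sqrt{- \frac{201870469}{81015792} + \left(180 - 143\right)} = \sqrt{- \frac{201870469}{81015792} + 37} = \sqrt{\frac{2795713835}{81015792}} = \frac{\sqrt{116992236853245}}{1841268}$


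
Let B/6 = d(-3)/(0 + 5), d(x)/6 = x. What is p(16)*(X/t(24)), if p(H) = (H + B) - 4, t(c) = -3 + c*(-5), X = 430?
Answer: 1376/41 ≈ 33.561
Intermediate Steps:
d(x) = 6*x
t(c) = -3 - 5*c
B = -108/5 (B = 6*((6*(-3))/(0 + 5)) = 6*(-18/5) = -108/5 ≈ -21.600)
p(H) = -128/5 + H (p(H) = (H - 108/5) - 4 = (-108/5 + H) - 4 = -128/5 + H)
p(16)*(X/t(24)) = (-128/5 + 16)*(430/(-3 - 5*24)) = -4128/(-3 - 120) = -4128/(-123) = -4128*(-1)/123 = -48/5*(-430/123) = 1376/41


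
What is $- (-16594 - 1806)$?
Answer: $18400$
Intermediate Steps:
$- (-16594 - 1806) = \left(-1\right) \left(-18400\right) = 18400$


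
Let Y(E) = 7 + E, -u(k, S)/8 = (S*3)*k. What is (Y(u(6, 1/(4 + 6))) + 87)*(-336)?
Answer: -133728/5 ≈ -26746.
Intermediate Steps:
u(k, S) = -24*S*k (u(k, S) = -8*S*3*k = -8*3*S*k = -24*S*k)
(Y(u(6, 1/(4 + 6))) + 87)*(-336) = ((7 - 24*6/(4 + 6)) + 87)*(-336) = ((7 - 24*6/10) + 87)*(-336) = ((7 - 24*⅒*6) + 87)*(-336) = ((7 - 72/5) + 87)*(-336) = (-37/5 + 87)*(-336) = (398/5)*(-336) = -133728/5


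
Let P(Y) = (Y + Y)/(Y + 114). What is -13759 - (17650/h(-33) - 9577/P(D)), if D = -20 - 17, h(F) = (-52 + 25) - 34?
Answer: -105785195/4514 ≈ -23435.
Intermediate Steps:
h(F) = -61 (h(F) = -27 - 34 = -61)
D = -37
P(Y) = 2*Y/(114 + Y) (P(Y) = (2*Y)/(114 + Y) = 2*Y/(114 + Y))
-13759 - (17650/h(-33) - 9577/P(D)) = -13759 - (17650/(-61) - 9577/(2*(-37)/(114 - 37))) = -13759 - (17650*(-1/61) - 9577/(2*(-37)/77)) = -13759 - (-17650/61 - 9577/(2*(-37)*(1/77))) = -13759 - (-17650/61 - 9577/(-74/77)) = -13759 - (-17650/61 - 9577*(-77/74)) = -13759 - (-17650/61 + 737429/74) = -13759 - 1*43677069/4514 = -13759 - 43677069/4514 = -105785195/4514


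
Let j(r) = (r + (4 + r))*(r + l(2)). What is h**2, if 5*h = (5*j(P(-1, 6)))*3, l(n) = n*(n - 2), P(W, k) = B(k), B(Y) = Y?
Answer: 82944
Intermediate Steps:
P(W, k) = k
l(n) = n*(-2 + n)
j(r) = r*(4 + 2*r) (j(r) = (r + (4 + r))*(r + 2*(-2 + 2)) = (4 + 2*r)*(r + 2*0) = (4 + 2*r)*(r + 0) = (4 + 2*r)*r = r*(4 + 2*r))
h = 288 (h = ((5*(2*6*(2 + 6)))*3)/5 = ((5*(2*6*8))*3)/5 = ((5*96)*3)/5 = (480*3)/5 = (1/5)*1440 = 288)
h**2 = 288**2 = 82944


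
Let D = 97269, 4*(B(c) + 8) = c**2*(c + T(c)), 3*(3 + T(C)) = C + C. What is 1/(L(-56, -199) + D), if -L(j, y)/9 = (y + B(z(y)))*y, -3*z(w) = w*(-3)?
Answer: -1/5934364515 ≈ -1.6851e-10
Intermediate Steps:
T(C) = -3 + 2*C/3 (T(C) = -3 + (C + C)/3 = -3 + (2*C)/3 = -3 + 2*C/3)
z(w) = w (z(w) = -w*(-3)/3 = -(-1)*w = w)
B(c) = -8 + c**2*(-3 + 5*c/3)/4 (B(c) = -8 + (c**2*(c + (-3 + 2*c/3)))/4 = -8 + (c**2*(-3 + 5*c/3))/4 = -8 + c**2*(-3 + 5*c/3)/4)
L(j, y) = -9*y*(-8 + y - 3*y**2/4 + 5*y**3/12) (L(j, y) = -9*(y + (-8 - 3*y**2/4 + 5*y**3/12))*y = -9*(-8 + y - 3*y**2/4 + 5*y**3/12)*y = -9*y*(-8 + y - 3*y**2/4 + 5*y**3/12))
1/(L(-56, -199) + D) = 1/((3/4)*(-199)*(96 - 12*(-199) - 5*(-199)**3 + 9*(-199)**2) + 97269) = 1/((3/4)*(-199)*(96 + 2388 - 5*(-7880599) + 9*39601) + 97269) = 1/((3/4)*(-199)*(96 + 2388 + 39402995 + 356409) + 97269) = 1/((3/4)*(-199)*39761888 + 97269) = 1/(-5934461784 + 97269) = 1/(-5934364515) = -1/5934364515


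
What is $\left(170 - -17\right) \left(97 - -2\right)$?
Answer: $18513$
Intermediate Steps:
$\left(170 - -17\right) \left(97 - -2\right) = \left(170 + 17\right) \left(97 + \left(-35 + 37\right)\right) = 187 \left(97 + 2\right) = 187 \cdot 99 = 18513$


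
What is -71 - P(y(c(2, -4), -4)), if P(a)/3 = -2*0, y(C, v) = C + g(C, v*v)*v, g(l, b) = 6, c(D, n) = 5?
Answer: -71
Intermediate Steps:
y(C, v) = C + 6*v
P(a) = 0 (P(a) = 3*(-2*0) = 3*0 = 0)
-71 - P(y(c(2, -4), -4)) = -71 - 1*0 = -71 + 0 = -71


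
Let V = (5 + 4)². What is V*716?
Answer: 57996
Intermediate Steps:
V = 81 (V = 9² = 81)
V*716 = 81*716 = 57996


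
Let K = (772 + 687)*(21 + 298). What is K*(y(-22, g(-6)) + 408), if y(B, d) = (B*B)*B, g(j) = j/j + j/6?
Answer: -4765911040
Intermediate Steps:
g(j) = 1 + j/6 (g(j) = 1 + j*(⅙) = 1 + j/6)
K = 465421 (K = 1459*319 = 465421)
y(B, d) = B³ (y(B, d) = B²*B = B³)
K*(y(-22, g(-6)) + 408) = 465421*((-22)³ + 408) = 465421*(-10648 + 408) = 465421*(-10240) = -4765911040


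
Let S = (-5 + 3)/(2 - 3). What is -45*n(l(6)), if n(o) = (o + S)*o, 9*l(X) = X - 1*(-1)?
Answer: -875/9 ≈ -97.222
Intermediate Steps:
S = 2 (S = -2/(-1) = -2*(-1) = 2)
l(X) = ⅑ + X/9 (l(X) = (X - 1*(-1))/9 = (X + 1)/9 = (1 + X)/9 = ⅑ + X/9)
n(o) = o*(2 + o) (n(o) = (o + 2)*o = (2 + o)*o = o*(2 + o))
-45*n(l(6)) = -45*(⅑ + (⅑)*6)*(2 + (⅑ + (⅑)*6)) = -45*(⅑ + ⅔)*(2 + (⅑ + ⅔)) = -35*(2 + 7/9) = -35*25/9 = -45*175/81 = -875/9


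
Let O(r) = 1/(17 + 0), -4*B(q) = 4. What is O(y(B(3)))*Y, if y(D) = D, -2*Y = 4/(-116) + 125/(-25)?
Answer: 73/493 ≈ 0.14807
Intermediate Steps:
B(q) = -1 (B(q) = -1/4*4 = -1)
Y = 73/29 (Y = -(4/(-116) + 125/(-25))/2 = -(4*(-1/116) + 125*(-1/25))/2 = -(-1/29 - 5)/2 = -1/2*(-146/29) = 73/29 ≈ 2.5172)
O(r) = 1/17
O(y(B(3)))*Y = (1/17)*(73/29) = 73/493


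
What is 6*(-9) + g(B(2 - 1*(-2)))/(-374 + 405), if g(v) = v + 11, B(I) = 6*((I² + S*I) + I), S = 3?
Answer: -1471/31 ≈ -47.452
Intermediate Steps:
B(I) = 6*I² + 24*I (B(I) = 6*((I² + 3*I) + I) = 6*(I² + 4*I) = 6*I² + 24*I)
g(v) = 11 + v
6*(-9) + g(B(2 - 1*(-2)))/(-374 + 405) = 6*(-9) + (11 + 6*(2 - 1*(-2))*(4 + (2 - 1*(-2))))/(-374 + 405) = -54 + (11 + 6*(2 + 2)*(4 + (2 + 2)))/31 = -54 + (11 + 6*4*(4 + 4))*(1/31) = -54 + (11 + 6*4*8)*(1/31) = -54 + (11 + 192)*(1/31) = -54 + 203*(1/31) = -54 + 203/31 = -1471/31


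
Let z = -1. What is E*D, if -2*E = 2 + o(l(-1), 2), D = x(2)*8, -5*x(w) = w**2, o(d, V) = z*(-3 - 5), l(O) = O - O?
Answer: 32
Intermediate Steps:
l(O) = 0
o(d, V) = 8 (o(d, V) = -(-3 - 5) = -1*(-8) = 8)
x(w) = -w**2/5
D = -32/5 (D = -1/5*2**2*8 = -1/5*4*8 = -4/5*8 = -32/5 ≈ -6.4000)
E = -5 (E = -(2 + 8)/2 = -1/2*10 = -5)
E*D = -5*(-32/5) = 32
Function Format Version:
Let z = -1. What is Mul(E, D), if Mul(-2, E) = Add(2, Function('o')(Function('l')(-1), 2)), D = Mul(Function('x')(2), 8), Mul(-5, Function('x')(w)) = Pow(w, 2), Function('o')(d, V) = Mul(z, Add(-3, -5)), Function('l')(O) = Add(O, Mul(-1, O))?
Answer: 32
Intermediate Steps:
Function('l')(O) = 0
Function('o')(d, V) = 8 (Function('o')(d, V) = Mul(-1, Add(-3, -5)) = Mul(-1, -8) = 8)
Function('x')(w) = Mul(Rational(-1, 5), Pow(w, 2))
D = Rational(-32, 5) (D = Mul(Mul(Rational(-1, 5), Pow(2, 2)), 8) = Mul(Mul(Rational(-1, 5), 4), 8) = Mul(Rational(-4, 5), 8) = Rational(-32, 5) ≈ -6.4000)
E = -5 (E = Mul(Rational(-1, 2), Add(2, 8)) = Mul(Rational(-1, 2), 10) = -5)
Mul(E, D) = Mul(-5, Rational(-32, 5)) = 32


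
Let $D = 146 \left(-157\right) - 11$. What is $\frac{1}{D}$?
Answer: $- \frac{1}{22933} \approx -4.3605 \cdot 10^{-5}$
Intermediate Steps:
$D = -22933$ ($D = -22922 - 11 = -22933$)
$\frac{1}{D} = \frac{1}{-22933} = - \frac{1}{22933}$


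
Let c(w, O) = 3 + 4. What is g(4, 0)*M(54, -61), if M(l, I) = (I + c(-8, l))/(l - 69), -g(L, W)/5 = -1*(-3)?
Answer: -54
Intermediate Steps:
c(w, O) = 7
g(L, W) = -15 (g(L, W) = -(-5)*(-3) = -5*3 = -15)
M(l, I) = (7 + I)/(-69 + l) (M(l, I) = (I + 7)/(l - 69) = (7 + I)/(-69 + l))
g(4, 0)*M(54, -61) = -15*(7 - 61)/(-69 + 54) = -15*(-54)/(-15) = -(-1)*(-54) = -15*18/5 = -54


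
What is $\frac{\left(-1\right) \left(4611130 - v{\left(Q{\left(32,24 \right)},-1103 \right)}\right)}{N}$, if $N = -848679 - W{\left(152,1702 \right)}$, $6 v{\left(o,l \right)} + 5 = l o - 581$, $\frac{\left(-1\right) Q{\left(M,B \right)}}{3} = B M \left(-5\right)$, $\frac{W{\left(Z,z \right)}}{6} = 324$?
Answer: $\frac{20186963}{2551869} \approx 7.9107$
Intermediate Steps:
$W{\left(Z,z \right)} = 1944$ ($W{\left(Z,z \right)} = 6 \cdot 324 = 1944$)
$Q{\left(M,B \right)} = 15 B M$ ($Q{\left(M,B \right)} = - 3 B M \left(-5\right) = - 3 \left(- 5 B M\right) = 15 B M$)
$v{\left(o,l \right)} = - \frac{293}{3} + \frac{l o}{6}$ ($v{\left(o,l \right)} = - \frac{5}{6} + \frac{l o - 581}{6} = - \frac{5}{6} + \frac{-581 + l o}{6} = - \frac{5}{6} + \left(- \frac{581}{6} + \frac{l o}{6}\right) = - \frac{293}{3} + \frac{l o}{6}$)
$N = -850623$ ($N = -848679 - 1944 = -850623$)
$\frac{\left(-1\right) \left(4611130 - v{\left(Q{\left(32,24 \right)},-1103 \right)}\right)}{N} = \frac{\left(-1\right) \left(4611130 - \left(- \frac{293}{3} + \frac{1}{6} \left(-1103\right) 15 \cdot 24 \cdot 32\right)\right)}{-850623} = - (4611130 - \left(- \frac{293}{3} + \frac{1}{6} \left(-1103\right) 11520\right)) \left(- \frac{1}{850623}\right) = - (4611130 - \left(- \frac{293}{3} - 2117760\right)) \left(- \frac{1}{850623}\right) = - (4611130 - - \frac{6353573}{3}) \left(- \frac{1}{850623}\right) = - (4611130 + \frac{6353573}{3}) \left(- \frac{1}{850623}\right) = \left(-1\right) \frac{20186963}{3} \left(- \frac{1}{850623}\right) = \left(- \frac{20186963}{3}\right) \left(- \frac{1}{850623}\right) = \frac{20186963}{2551869}$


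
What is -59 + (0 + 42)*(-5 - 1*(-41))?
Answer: 1453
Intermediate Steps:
-59 + (0 + 42)*(-5 - 1*(-41)) = -59 + 42*(-5 + 41) = -59 + 42*36 = -59 + 1512 = 1453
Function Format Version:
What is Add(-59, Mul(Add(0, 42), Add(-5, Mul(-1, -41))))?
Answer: 1453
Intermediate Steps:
Add(-59, Mul(Add(0, 42), Add(-5, Mul(-1, -41)))) = Add(-59, Mul(42, Add(-5, 41))) = Add(-59, Mul(42, 36)) = Add(-59, 1512) = 1453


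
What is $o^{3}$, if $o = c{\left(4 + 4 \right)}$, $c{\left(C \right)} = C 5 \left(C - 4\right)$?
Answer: $4096000$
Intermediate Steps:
$c{\left(C \right)} = 5 C \left(-4 + C\right)$
$o = 160$ ($o = 5 \left(4 + 4\right) \left(-4 + \left(4 + 4\right)\right) = 5 \cdot 8 \left(-4 + 8\right) = 5 \cdot 8 \cdot 4 = 160$)
$o^{3} = 160^{3} = 4096000$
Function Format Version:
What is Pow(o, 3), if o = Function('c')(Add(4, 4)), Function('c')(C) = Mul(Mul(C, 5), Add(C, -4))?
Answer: 4096000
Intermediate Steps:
Function('c')(C) = Mul(5, C, Add(-4, C)) (Function('c')(C) = Mul(Mul(5, C), Add(-4, C)) = Mul(5, C, Add(-4, C)))
o = 160 (o = Mul(5, Add(4, 4), Add(-4, Add(4, 4))) = Mul(5, 8, Add(-4, 8)) = Mul(5, 8, 4) = 160)
Pow(o, 3) = Pow(160, 3) = 4096000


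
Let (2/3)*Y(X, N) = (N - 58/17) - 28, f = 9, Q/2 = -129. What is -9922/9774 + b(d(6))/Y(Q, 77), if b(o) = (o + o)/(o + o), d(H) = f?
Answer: -3789389/3787425 ≈ -1.0005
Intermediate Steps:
Q = -258 (Q = 2*(-129) = -258)
Y(X, N) = -801/17 + 3*N/2 (Y(X, N) = 3*((N - 58/17) - 28)/2 = 3*((-58/17 + N) - 28)/2 = 3*(-534/17 + N)/2 = -801/17 + 3*N/2)
d(H) = 9
b(o) = 1 (b(o) = (2*o)/((2*o)) = (2*o)*(1/(2*o)) = 1)
-9922/9774 + b(d(6))/Y(Q, 77) = -9922/9774 + 1/(-801/17 + (3/2)*77) = -9922*1/9774 + 1/(-801/17 + 231/2) = -4961/4887 + 1/(2325/34) = -4961/4887 + 1*(34/2325) = -4961/4887 + 34/2325 = -3789389/3787425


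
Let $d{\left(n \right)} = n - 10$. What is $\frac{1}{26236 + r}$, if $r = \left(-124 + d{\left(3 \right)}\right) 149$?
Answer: $\frac{1}{6717} \approx 0.00014888$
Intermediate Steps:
$d{\left(n \right)} = -10 + n$
$r = -19519$ ($r = \left(-124 + \left(-10 + 3\right)\right) 149 = \left(-124 - 7\right) 149 = \left(-131\right) 149 = -19519$)
$\frac{1}{26236 + r} = \frac{1}{26236 - 19519} = \frac{1}{6717}$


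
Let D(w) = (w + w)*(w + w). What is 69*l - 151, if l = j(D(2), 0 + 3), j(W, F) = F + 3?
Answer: 263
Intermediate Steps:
D(w) = 4*w² (D(w) = (2*w)*(2*w) = 4*w²)
j(W, F) = 3 + F
l = 6 (l = 3 + (0 + 3) = 3 + 3 = 6)
69*l - 151 = 69*6 - 151 = 414 - 151 = 263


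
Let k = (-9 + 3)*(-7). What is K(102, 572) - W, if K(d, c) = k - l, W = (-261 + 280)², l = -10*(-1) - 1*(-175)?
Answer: -504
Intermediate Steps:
l = 185 (l = 10 + 175 = 185)
k = 42 (k = -6*(-7) = 42)
W = 361 (W = 19² = 361)
K(d, c) = -143 (K(d, c) = 42 - 1*185 = 42 - 185 = -143)
K(102, 572) - W = -143 - 1*361 = -143 - 361 = -504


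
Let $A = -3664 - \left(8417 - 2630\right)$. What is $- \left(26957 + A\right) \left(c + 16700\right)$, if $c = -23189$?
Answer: $113596434$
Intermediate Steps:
$A = -9451$ ($A = -3664 - 5787 = -9451$)
$- \left(26957 + A\right) \left(c + 16700\right) = - \left(26957 - 9451\right) \left(-23189 + 16700\right) = - 17506 \left(-6489\right) = \left(-1\right) \left(-113596434\right) = 113596434$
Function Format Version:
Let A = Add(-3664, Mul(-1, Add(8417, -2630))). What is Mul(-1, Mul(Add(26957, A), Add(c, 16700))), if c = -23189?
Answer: 113596434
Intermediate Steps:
A = -9451 (A = Add(-3664, Mul(-1, 5787)) = Add(-3664, -5787) = -9451)
Mul(-1, Mul(Add(26957, A), Add(c, 16700))) = Mul(-1, Mul(Add(26957, -9451), Add(-23189, 16700))) = Mul(-1, Mul(17506, -6489)) = Mul(-1, -113596434) = 113596434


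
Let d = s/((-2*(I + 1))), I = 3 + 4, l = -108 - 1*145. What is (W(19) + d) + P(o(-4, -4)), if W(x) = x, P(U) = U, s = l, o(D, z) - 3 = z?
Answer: 541/16 ≈ 33.813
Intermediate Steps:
o(D, z) = 3 + z
l = -253 (l = -108 - 145 = -253)
s = -253
I = 7
d = 253/16 (d = -253*(-1/(2*(7 + 1))) = -253/((-2*8)) = -253/(-16) = -253*(-1/16) = 253/16 ≈ 15.813)
(W(19) + d) + P(o(-4, -4)) = (19 + 253/16) + (3 - 4) = 557/16 - 1 = 541/16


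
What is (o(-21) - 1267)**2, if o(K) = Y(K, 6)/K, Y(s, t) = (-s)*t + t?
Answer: 79441569/49 ≈ 1.6213e+6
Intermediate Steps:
Y(s, t) = t - s*t (Y(s, t) = -s*t + t = t - s*t)
o(K) = (6 - 6*K)/K (o(K) = (6*(1 - K))/K = (6 - 6*K)/K)
(o(-21) - 1267)**2 = ((-6 + 6/(-21)) - 1267)**2 = ((-6 + 6*(-1/21)) - 1267)**2 = ((-6 - 2/7) - 1267)**2 = (-44/7 - 1267)**2 = (-8913/7)**2 = 79441569/49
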